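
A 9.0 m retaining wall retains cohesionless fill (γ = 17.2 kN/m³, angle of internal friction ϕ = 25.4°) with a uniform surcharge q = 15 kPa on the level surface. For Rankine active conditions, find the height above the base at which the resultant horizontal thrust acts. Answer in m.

K_a = 0.3996.
Triangular part P₁ = ½K_aγH² = 278.4 at H/3 = 3.000 m; rectangular part P₂ = K_a q H = 53.95 at H/2 = 4.500 m.
ȳ = (P₁·3.000 + P₂·4.500)/(P₁+P₂) = 3.244 m.

3.24 m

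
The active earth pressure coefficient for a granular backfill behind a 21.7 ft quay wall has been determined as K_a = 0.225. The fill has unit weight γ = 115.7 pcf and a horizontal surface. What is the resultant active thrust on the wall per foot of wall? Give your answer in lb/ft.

P = ½ K_a γ H² = 0.5 × 0.225 × 115.7 × 21.7² = 6129 lb/ft.

6130 lb/ft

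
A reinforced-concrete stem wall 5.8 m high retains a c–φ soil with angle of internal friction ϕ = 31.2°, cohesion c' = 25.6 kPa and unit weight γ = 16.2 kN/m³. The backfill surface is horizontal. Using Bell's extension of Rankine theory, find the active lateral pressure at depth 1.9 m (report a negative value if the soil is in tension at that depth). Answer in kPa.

-19.1 kPa

K_a = (1 − sin φ)/(1 + sin φ) = 0.3175.
σ_a = K_a γ z − 2c√K_a = 0.3175×16.2×1.9 − 2×25.6×0.5635 = -19.08 kPa.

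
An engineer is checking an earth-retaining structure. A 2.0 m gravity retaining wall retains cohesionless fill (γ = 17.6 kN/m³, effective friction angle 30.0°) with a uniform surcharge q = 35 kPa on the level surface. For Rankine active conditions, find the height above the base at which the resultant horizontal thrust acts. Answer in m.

K_a = 0.3333.
Triangular part P₁ = ½K_aγH² = 11.73 at H/3 = 0.6667 m; rectangular part P₂ = K_a q H = 23.33 at H/2 = 1.000 m.
ȳ = (P₁·0.6667 + P₂·1.000)/(P₁+P₂) = 0.8885 m.

0.888 m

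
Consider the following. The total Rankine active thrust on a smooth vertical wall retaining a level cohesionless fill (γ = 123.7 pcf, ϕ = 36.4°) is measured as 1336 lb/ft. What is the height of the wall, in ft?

K_a = 0.2552. P_a = ½ K_a γ H² ⇒ H = √(2P_a/(K_a γ)).
H = √(2×1336/(0.2552×123.7)) = 9.201 ft.

9.20 ft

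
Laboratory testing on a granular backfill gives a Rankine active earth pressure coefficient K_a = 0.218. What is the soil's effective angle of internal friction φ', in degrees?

39.9°

K_a = tan²(45° − φ/2) ⇒ 45° − φ/2 = arctan(√0.218) = 25.03°.
φ = 2(45° − 25.03°) = 39.94°.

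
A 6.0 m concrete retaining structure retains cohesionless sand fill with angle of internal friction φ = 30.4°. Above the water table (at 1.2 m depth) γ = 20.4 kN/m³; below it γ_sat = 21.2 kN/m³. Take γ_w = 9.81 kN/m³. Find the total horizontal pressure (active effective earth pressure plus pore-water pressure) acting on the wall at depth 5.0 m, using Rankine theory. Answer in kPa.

K_a = (1 − sin φ)/(1 + sin φ) = 0.3280.
γ' = 21.2 − 9.81 = 11.39 kN/m³.
Effective vertical stress at 5.0 m: σ'_v = 20.4×1.2 + 11.39×3.80 = 67.76 kPa.
σ'_h = K_a σ'_v = 0.3280 × 67.76 = 22.23 kPa; u = γ_w × 3.80 = 37.28 kPa.
Total σ_h = 22.23 + 37.28 = 59.50 kPa.

59.5 kPa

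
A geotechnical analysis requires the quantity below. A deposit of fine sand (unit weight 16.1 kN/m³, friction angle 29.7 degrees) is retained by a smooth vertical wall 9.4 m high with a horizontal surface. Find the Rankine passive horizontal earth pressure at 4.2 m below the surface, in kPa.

200 kPa

K_p = (1 + sin φ)/(1 − sin φ) = 2.964.
σ_h = K_p γ z = 2.964 × 16.1 × 4.2 = 200.4 kPa.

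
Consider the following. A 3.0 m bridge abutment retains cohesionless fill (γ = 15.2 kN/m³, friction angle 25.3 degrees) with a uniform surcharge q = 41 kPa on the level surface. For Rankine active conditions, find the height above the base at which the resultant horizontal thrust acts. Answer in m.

K_a = 0.4012.
Triangular part P₁ = ½K_aγH² = 27.44 at H/3 = 1.000 m; rectangular part P₂ = K_a q H = 49.35 at H/2 = 1.500 m.
ȳ = (P₁·1.000 + P₂·1.500)/(P₁+P₂) = 1.321 m.

1.32 m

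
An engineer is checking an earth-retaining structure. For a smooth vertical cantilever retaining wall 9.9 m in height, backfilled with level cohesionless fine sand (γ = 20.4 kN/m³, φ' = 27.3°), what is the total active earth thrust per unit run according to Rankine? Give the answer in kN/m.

K_a = tan²(45° − φ/2) = 0.3711.
P_a = ½ K_a γ H² = 0.5 × 0.3711 × 20.4 × 9.9² = 371.0 kN/m.

371 kN/m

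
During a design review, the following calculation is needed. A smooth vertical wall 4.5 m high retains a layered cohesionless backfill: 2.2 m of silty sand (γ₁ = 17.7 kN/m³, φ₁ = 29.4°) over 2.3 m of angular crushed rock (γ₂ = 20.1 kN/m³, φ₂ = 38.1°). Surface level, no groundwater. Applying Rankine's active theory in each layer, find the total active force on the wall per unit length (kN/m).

48.4 kN/m

K_a1 = tan²(45°−29.4°/2) = 0.3415; K_a2 = tan²(45°−38.1°/2) = 0.2368.
Layer 1: σ at base = K_a1 γ₁ h₁ = 13.30 kPa; P₁ = ½×13.30×2.2 = 14.63.
Layer 2: σ_v at top = γ₁h₁ = 38.94; σ_h top = K_a2×38.94 = 9.222; σ_h base = K_a2×(38.94+20.1×2.3) = 20.17.
P₂ = ½(9.222+20.17)×2.3 = 33.80. Total P_a = 14.63+33.80 = 48.43 kN/m.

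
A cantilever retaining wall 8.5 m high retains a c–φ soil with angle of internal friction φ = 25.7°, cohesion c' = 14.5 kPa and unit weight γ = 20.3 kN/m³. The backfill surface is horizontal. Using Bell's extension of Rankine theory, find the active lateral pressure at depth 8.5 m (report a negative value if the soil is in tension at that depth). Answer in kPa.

K_a = (1 − sin φ)/(1 + sin φ) = 0.3950.
σ_a = K_a γ z − 2c√K_a = 0.3950×20.3×8.5 − 2×14.5×0.6285 = 49.94 kPa.

49.9 kPa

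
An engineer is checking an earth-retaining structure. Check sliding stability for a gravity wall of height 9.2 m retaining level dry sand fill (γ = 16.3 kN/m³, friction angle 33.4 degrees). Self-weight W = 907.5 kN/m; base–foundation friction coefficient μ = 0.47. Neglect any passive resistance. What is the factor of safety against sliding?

2.13

K_a = tan²(45° − 33.4°/2) = 0.2899.
P_a = ½K_aγH² = 0.5×0.2899×16.3×9.2² = 200.0 kN/m, acting at H/3 = 3.067 m above the base.
FS_sliding = μW / P_a = 0.47×907.5 / 200.0 = 2.133.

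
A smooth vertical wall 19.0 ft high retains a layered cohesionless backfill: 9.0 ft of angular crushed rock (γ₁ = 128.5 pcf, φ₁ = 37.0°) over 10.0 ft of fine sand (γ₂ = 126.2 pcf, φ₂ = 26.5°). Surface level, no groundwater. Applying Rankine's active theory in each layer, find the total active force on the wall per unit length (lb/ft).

8140 lb/ft

K_a1 = tan²(45°−37.0°/2) = 0.2486; K_a2 = tan²(45°−26.5°/2) = 0.3829.
Layer 1: σ at base = K_a1 γ₁ h₁ = 287.5 psf; P₁ = ½×287.5×9.0 = 1294.
Layer 2: σ_v at top = γ₁h₁ = 1156; σ_h top = K_a2×1156 = 442.9; σ_h base = K_a2×(1156+126.2×10.0) = 926.1.
P₂ = ½(442.9+926.1)×10.0 = 6845. Total P_a = 1294+6845 = 8139 lb/ft.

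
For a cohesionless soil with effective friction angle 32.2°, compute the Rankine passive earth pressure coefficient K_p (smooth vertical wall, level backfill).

K_p = (1 + sin φ)/(1 − sin φ) = tan²(45° + 32.2°/2) = 3.282.

3.28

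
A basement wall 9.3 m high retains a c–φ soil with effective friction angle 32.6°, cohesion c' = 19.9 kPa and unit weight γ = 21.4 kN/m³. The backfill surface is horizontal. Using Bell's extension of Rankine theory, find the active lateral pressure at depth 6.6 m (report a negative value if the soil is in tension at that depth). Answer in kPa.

20.5 kPa

K_a = (1 − sin φ)/(1 + sin φ) = 0.2997.
σ_a = K_a γ z − 2c√K_a = 0.2997×21.4×6.6 − 2×19.9×0.5475 = 20.55 kPa.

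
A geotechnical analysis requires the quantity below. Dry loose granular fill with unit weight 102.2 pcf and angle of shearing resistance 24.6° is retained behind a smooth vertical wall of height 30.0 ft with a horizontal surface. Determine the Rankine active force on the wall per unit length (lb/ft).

19000 lb/ft

K_a = tan²(45° − φ/2) = 0.4121.
P_a = ½ K_a γ H² = 0.5 × 0.4121 × 102.2 × 30.0² = 18950 lb/ft.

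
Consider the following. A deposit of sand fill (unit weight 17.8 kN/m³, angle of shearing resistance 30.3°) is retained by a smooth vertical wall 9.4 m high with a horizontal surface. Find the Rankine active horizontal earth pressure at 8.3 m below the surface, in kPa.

K_a = (1 − sin φ)/(1 + sin φ) = 0.3293.
σ_h = K_a γ z = 0.3293 × 17.8 × 8.3 = 48.65 kPa.

48.7 kPa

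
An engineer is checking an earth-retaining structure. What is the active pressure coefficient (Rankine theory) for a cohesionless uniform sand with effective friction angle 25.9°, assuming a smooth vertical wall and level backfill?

0.392

K_a = tan²(45° − φ/2) = tan²(32.05°) = 0.3920.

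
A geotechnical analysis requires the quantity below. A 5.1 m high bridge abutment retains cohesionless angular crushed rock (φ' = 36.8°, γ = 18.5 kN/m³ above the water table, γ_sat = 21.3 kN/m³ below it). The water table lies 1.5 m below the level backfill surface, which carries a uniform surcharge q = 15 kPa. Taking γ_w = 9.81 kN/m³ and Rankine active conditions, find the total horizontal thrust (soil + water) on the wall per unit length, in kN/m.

K_a = tan²(45° − φ/2) = 0.2508.
γ' = 21.3 − 9.81 = 11.49 kN/m³. h₂ = H − d_w = 3.6 m.
σ'_h: at surface K_a·q = 3.761; at WT K_a(q+γd_w) = 10.72; at base K_a(q+γd_w+γ'h₂) = 21.09 kPa.
P₁ = ½(3.761+10.72)×1.5 = 10.86; P₂ = ½(10.72+21.09)×3.6 = 57.26; P_w = ½γ_w h₂² = 63.57.
Total = 10.86+57.26+63.57 = 131.7 kN/m.

132 kN/m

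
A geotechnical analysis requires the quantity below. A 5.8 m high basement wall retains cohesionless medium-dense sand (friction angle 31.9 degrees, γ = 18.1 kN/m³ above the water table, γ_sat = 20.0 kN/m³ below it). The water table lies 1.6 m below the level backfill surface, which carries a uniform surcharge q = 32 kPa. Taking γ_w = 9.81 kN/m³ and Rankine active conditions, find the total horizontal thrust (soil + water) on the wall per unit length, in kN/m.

K_a = tan²(45° − φ/2) = 0.3085.
γ' = 20.0 − 9.81 = 10.19 kN/m³. h₂ = H − d_w = 4.2 m.
σ'_h: at surface K_a·q = 9.873; at WT K_a(q+γd_w) = 18.81; at base K_a(q+γd_w+γ'h₂) = 32.01 kPa.
P₁ = ½(9.873+18.81)×1.6 = 22.94; P₂ = ½(18.81+32.01)×4.2 = 106.7; P_w = ½γ_w h₂² = 86.52.
Total = 22.94+106.7+86.52 = 216.2 kN/m.

216 kN/m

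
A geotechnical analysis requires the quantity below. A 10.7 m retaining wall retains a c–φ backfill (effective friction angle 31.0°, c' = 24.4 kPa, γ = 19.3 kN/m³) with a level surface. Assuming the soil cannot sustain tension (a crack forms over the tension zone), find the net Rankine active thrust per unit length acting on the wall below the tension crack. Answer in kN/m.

120 kN/m

K_a = 0.3201; √K_a = 0.5658.
Tension-crack depth z_c = 2c/(γ√K_a) = 2×24.4/(19.3×0.5658) = 4.469 m.
σ_a at base = K_a γ H − 2c√K_a = 0.3201×19.3×10.7 − 2×24.4×0.5658 = 38.49 kPa.
P_a = ½ × 38.49 × (H − z_c) = 0.5×38.49×6.231 = 119.9 kN/m.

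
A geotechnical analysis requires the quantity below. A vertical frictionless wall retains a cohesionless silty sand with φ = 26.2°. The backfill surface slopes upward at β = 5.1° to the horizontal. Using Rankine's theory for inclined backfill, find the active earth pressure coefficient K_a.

0.393

K_a = cos β · (cos β − √(cos²β − cos²φ)) / (cos β + √(cos²β − cos²φ)).
cos β = 0.9960, cos φ = 0.8973, √(cos²β − cos²φ) = 0.4325.
K_a = 0.9960 × (0.9960 − 0.4325)/(0.9960 + 0.4325) = 0.3930.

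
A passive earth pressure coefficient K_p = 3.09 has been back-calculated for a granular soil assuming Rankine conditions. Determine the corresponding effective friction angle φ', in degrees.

30.7°

K_p = (1+sin φ)/(1−sin φ) ⇒ sin φ = (K_p − 1)/(K_p + 1) = 0.5110.
φ = arcsin(0.5110) = 30.73°.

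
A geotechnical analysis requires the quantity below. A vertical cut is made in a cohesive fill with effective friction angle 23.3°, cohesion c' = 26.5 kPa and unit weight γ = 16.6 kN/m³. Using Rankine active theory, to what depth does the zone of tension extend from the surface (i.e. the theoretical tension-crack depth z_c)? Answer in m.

K_a = tan²(45° − 23.3°/2) = 0.4331; √K_a = 0.6581.
The active pressure is zero where K_a γ z = 2c√K_a, so z_c = 2c/(γ√K_a) = 2×26.5/(16.6×0.6581) = 4.851 m.

4.85 m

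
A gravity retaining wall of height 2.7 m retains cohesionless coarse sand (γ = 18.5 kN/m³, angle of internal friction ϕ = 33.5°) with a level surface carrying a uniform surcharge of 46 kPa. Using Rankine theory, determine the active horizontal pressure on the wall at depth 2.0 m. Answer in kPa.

K_a = (1 − sin φ)/(1 + sin φ) = 0.2887.
σ_v = γz + q = 18.5 × 2.0 + 46 = 83.00 kPa.
σ_h = K_a σ_v = 0.2887 × 83.00 = 23.96 kPa.

24.0 kPa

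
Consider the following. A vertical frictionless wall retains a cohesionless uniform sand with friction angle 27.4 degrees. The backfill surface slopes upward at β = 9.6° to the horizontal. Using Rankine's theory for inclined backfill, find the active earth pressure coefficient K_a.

K_a = cos β · (cos β − √(cos²β − cos²φ)) / (cos β + √(cos²β − cos²φ)).
cos β = 0.9860, cos φ = 0.8878, √(cos²β − cos²φ) = 0.4289.
K_a = 0.9860 × (0.9860 − 0.4289)/(0.9860 + 0.4289) = 0.3882.

0.388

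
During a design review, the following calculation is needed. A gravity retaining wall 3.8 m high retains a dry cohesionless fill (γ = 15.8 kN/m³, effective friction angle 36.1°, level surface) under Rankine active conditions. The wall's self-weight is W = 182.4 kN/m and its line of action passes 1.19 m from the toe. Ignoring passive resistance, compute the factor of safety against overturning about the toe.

K_a = tan²(45° − 36.1°/2) = 0.2585.
P_a = ½K_aγH² = 0.5×0.2585×15.8×3.8² = 29.49 kN/m, acting at H/3 = 1.267 m above the base.
Overturning moment M_o = P_a × H/3 = 29.49 × 1.267 = 37.35.
Resisting moment M_r = W × 1.19 = 182.4 × 1.19 = 217.1.
FS_overturning = M_r/M_o = 217.1/37.35 = 5.811.

5.81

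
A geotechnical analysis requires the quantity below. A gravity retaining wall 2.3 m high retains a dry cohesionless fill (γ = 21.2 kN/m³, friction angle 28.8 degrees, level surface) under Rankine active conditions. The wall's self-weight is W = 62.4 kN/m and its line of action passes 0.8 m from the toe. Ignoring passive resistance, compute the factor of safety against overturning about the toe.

3.32

K_a = tan²(45° − 28.8°/2) = 0.3498.
P_a = ½K_aγH² = 0.5×0.3498×21.2×2.3² = 19.61 kN/m, acting at H/3 = 0.7667 m above the base.
Overturning moment M_o = P_a × H/3 = 19.61 × 0.7667 = 15.04.
Resisting moment M_r = W × 0.8 = 62.4 × 0.8 = 49.92.
FS_overturning = M_r/M_o = 49.92/15.04 = 3.320.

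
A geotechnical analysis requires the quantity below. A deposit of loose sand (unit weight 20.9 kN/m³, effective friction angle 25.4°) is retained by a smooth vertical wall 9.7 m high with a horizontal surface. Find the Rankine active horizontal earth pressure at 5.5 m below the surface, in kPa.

K_a = (1 − sin φ)/(1 + sin φ) = 0.3996.
σ_h = K_a γ z = 0.3996 × 20.9 × 5.5 = 45.94 kPa.

45.9 kPa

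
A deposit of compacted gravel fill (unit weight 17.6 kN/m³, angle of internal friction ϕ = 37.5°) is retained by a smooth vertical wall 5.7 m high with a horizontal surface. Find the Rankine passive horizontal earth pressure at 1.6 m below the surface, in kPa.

116 kPa

K_p = (1 + sin φ)/(1 − sin φ) = 4.112.
σ_h = K_p γ z = 4.112 × 17.6 × 1.6 = 115.8 kPa.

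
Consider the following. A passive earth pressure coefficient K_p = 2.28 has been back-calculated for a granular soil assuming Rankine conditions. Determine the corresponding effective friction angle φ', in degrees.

23.0°

K_p = (1+sin φ)/(1−sin φ) ⇒ sin φ = (K_p − 1)/(K_p + 1) = 0.3902.
φ = arcsin(0.3902) = 22.97°.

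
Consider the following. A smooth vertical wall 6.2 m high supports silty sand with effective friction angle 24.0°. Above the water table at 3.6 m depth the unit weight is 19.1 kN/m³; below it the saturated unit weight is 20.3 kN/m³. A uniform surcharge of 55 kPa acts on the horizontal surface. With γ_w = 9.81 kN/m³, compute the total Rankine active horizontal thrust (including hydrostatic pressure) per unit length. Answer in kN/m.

K_a = tan²(45° − φ/2) = 0.4217.
γ' = 20.3 − 9.81 = 10.49 kN/m³. h₂ = H − d_w = 2.6 m.
σ'_h: at surface K_a·q = 23.20; at WT K_a(q+γd_w) = 52.19; at base K_a(q+γd_w+γ'h₂) = 63.70 kPa.
P₁ = ½(23.20+52.19)×3.6 = 135.7; P₂ = ½(52.19+63.70)×2.6 = 150.7; P_w = ½γ_w h₂² = 33.16.
Total = 135.7+150.7+33.16 = 319.5 kN/m.

320 kN/m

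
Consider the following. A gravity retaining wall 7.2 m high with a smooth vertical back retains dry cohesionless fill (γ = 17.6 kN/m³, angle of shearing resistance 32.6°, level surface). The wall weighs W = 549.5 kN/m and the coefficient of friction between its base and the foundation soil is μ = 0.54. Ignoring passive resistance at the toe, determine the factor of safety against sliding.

K_a = tan²(45° − 32.6°/2) = 0.2997.
P_a = ½K_aγH² = 0.5×0.2997×17.6×7.2² = 136.7 kN/m, acting at H/3 = 2.400 m above the base.
FS_sliding = μW / P_a = 0.54×549.5 / 136.7 = 2.170.

2.17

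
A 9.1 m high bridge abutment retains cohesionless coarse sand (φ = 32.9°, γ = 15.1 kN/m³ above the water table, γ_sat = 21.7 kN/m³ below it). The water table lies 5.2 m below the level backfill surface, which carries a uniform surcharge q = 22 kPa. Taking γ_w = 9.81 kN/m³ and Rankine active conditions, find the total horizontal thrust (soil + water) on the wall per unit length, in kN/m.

K_a = tan²(45° − φ/2) = 0.2960.
γ' = 21.7 − 9.81 = 11.89 kN/m³. h₂ = H − d_w = 3.9 m.
σ'_h: at surface K_a·q = 6.513; at WT K_a(q+γd_w) = 29.76; at base K_a(q+γd_w+γ'h₂) = 43.48 kPa.
P₁ = ½(6.513+29.76)×5.2 = 94.30; P₂ = ½(29.76+43.48)×3.9 = 142.8; P_w = ½γ_w h₂² = 74.61.
Total = 94.30+142.8+74.61 = 311.7 kN/m.

312 kN/m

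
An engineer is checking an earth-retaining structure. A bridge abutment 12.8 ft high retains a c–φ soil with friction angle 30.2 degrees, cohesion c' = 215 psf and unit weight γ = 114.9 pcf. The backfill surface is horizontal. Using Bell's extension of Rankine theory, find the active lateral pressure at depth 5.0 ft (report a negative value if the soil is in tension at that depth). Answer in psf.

-57.3 psf

K_a = (1 − sin φ)/(1 + sin φ) = 0.3307.
σ_a = K_a γ z − 2c√K_a = 0.3307×114.9×5.0 − 2×215×0.5750 = -57.30 psf.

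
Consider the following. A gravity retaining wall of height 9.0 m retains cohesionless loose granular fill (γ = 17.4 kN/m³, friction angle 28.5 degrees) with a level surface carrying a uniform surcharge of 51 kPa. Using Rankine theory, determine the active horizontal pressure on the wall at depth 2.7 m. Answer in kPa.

K_a = (1 − sin φ)/(1 + sin φ) = 0.3540.
σ_v = γz + q = 17.4 × 2.7 + 51 = 97.98 kPa.
σ_h = K_a σ_v = 0.3540 × 97.98 = 34.68 kPa.

34.7 kPa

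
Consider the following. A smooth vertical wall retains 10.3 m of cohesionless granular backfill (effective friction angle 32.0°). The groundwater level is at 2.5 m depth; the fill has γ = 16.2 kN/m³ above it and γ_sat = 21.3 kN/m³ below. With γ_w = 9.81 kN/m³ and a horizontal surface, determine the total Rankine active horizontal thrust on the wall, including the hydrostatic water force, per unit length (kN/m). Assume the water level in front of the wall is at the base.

K_a = tan²(45° − φ/2) = 0.3073.
γ' = 21.3 − 9.81 = 11.49 kN/m³. Depth below WT = 7.8 m.
σ'_h at WT = K_a γ d_w = 12.44 kPa; at base = 12.44 + K_a γ' × 7.8 = 39.98 kPa.
P₁ (0–2.5 m) = ½×12.44×2.5 = 15.55. P₂ (2.5–10.3 m) = ½(12.44+39.98)×7.8 = 204.5.
P_w = ½ γ_w h₂² = 0.5×9.81×7.8² = 298.4. Total = 15.55+204.5+298.4 = 518.4 kN/m.

518 kN/m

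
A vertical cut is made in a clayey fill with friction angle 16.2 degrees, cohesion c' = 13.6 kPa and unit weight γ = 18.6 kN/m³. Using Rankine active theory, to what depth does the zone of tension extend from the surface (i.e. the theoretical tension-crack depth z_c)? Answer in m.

1.95 m

K_a = tan²(45° − 16.2°/2) = 0.5637; √K_a = 0.7508.
The active pressure is zero where K_a γ z = 2c√K_a, so z_c = 2c/(γ√K_a) = 2×13.6/(18.6×0.7508) = 1.948 m.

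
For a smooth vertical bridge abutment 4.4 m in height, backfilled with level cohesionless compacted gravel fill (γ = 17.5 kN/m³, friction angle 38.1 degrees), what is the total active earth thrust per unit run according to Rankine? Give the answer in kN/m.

K_a = tan²(45° − φ/2) = 0.2368.
P_a = ½ K_a γ H² = 0.5 × 0.2368 × 17.5 × 4.4² = 40.12 kN/m.

40.1 kN/m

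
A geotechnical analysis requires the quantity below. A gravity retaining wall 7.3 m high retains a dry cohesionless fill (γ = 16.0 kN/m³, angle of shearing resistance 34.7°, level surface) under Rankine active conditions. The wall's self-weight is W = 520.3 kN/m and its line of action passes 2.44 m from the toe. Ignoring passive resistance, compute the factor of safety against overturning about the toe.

4.46

K_a = tan²(45° − 34.7°/2) = 0.2745.
P_a = ½K_aγH² = 0.5×0.2745×16.0×7.3² = 117.0 kN/m, acting at H/3 = 2.433 m above the base.
Overturning moment M_o = P_a × H/3 = 117.0 × 2.433 = 284.7.
Resisting moment M_r = W × 2.44 = 520.3 × 2.44 = 1270.
FS_overturning = M_r/M_o = 1270/284.7 = 4.459.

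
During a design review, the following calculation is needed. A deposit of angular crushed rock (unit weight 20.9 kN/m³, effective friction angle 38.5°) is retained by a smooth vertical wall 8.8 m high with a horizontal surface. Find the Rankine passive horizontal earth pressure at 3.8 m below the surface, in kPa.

K_p = (1 + sin φ)/(1 − sin φ) = 4.298.
σ_h = K_p γ z = 4.298 × 20.9 × 3.8 = 341.4 kPa.

341 kPa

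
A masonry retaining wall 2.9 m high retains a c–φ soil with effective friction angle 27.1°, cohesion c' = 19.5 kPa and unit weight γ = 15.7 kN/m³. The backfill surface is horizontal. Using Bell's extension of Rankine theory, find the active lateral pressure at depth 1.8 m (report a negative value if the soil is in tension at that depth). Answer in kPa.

K_a = (1 − sin φ)/(1 + sin φ) = 0.3741.
σ_a = K_a γ z − 2c√K_a = 0.3741×15.7×1.8 − 2×19.5×0.6116 = -13.28 kPa.

-13.3 kPa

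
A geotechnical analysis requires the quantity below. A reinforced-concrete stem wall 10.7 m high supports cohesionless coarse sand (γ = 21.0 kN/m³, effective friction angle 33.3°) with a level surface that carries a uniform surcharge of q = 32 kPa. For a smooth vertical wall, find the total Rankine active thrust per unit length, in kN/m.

K_a = tan²(45° − φ/2) = 0.2911.
Soil triangle: ½ K_a γ H² = 0.5×0.2911×21.0×10.7² = 350.0 kN/m.
Surcharge rectangle: K_a q H = 0.2911×32×10.7 = 99.69 kN/m.
Total = 350.0 + 99.69 = 449.7 kN/m.

450 kN/m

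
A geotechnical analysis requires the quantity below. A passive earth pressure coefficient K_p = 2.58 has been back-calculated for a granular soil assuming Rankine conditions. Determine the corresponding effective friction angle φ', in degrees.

26.2°

K_p = (1+sin φ)/(1−sin φ) ⇒ sin φ = (K_p − 1)/(K_p + 1) = 0.4413.
φ = arcsin(0.4413) = 26.19°.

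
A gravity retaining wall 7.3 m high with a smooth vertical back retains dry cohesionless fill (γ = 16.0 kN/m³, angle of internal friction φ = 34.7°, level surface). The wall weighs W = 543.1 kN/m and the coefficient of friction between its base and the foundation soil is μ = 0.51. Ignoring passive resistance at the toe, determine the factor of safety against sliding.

2.37

K_a = tan²(45° − 34.7°/2) = 0.2745.
P_a = ½K_aγH² = 0.5×0.2745×16.0×7.3² = 117.0 kN/m, acting at H/3 = 2.433 m above the base.
FS_sliding = μW / P_a = 0.51×543.1 / 117.0 = 2.367.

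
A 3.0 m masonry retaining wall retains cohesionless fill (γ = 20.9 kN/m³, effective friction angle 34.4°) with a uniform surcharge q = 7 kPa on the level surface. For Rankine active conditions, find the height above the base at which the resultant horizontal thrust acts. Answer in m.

K_a = 0.2780.
Triangular part P₁ = ½K_aγH² = 26.14 at H/3 = 1.000 m; rectangular part P₂ = K_a q H = 5.838 at H/2 = 1.500 m.
ȳ = (P₁·1.000 + P₂·1.500)/(P₁+P₂) = 1.091 m.

1.09 m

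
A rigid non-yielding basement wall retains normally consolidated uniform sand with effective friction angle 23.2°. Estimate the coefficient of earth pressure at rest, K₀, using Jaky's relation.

K₀ = 1 − sin φ' = 1 − sin 23.2° = 0.6061.

0.606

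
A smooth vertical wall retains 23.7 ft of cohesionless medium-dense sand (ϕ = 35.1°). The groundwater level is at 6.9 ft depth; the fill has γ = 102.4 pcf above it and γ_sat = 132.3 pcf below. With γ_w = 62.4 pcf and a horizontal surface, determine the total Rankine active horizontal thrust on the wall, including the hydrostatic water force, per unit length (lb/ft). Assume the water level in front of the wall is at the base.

15300 lb/ft

K_a = tan²(45° − φ/2) = 0.2698.
γ' = 132.3 − 62.4 = 69.90 pcf. Depth below WT = 16.8 ft.
σ'_h at WT = K_a γ d_w = 190.7 psf; at base = 190.7 + K_a γ' × 16.8 = 507.5 psf.
P₁ (0–6.9 ft) = ½×190.7×6.9 = 657.8. P₂ (6.9–23.7 ft) = ½(190.7+507.5)×16.8 = 5865.
P_w = ½ γ_w h₂² = 0.5×62.4×16.8² = 8806. Total = 657.8+5865+8806 = 15330 lb/ft.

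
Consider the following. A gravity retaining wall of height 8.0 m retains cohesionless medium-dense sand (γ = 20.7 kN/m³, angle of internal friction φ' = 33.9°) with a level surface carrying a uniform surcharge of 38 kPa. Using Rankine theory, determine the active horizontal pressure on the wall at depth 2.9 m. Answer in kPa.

K_a = (1 − sin φ)/(1 + sin φ) = 0.2839.
σ_v = γz + q = 20.7 × 2.9 + 38 = 98.03 kPa.
σ_h = K_a σ_v = 0.2839 × 98.03 = 27.83 kPa.

27.8 kPa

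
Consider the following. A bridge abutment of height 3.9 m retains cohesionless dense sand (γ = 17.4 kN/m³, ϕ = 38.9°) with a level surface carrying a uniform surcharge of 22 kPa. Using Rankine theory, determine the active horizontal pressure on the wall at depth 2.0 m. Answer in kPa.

13.0 kPa

K_a = (1 − sin φ)/(1 + sin φ) = 0.2285.
σ_v = γz + q = 17.4 × 2.0 + 22 = 56.80 kPa.
σ_h = K_a σ_v = 0.2285 × 56.80 = 12.98 kPa.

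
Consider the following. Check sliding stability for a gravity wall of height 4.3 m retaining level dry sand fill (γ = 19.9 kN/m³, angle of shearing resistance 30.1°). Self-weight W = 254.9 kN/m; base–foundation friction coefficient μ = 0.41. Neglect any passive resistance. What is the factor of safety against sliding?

1.71

K_a = tan²(45° − 30.1°/2) = 0.3320.
P_a = ½K_aγH² = 0.5×0.3320×19.9×4.3² = 61.08 kN/m, acting at H/3 = 1.433 m above the base.
FS_sliding = μW / P_a = 0.41×254.9 / 61.08 = 1.711.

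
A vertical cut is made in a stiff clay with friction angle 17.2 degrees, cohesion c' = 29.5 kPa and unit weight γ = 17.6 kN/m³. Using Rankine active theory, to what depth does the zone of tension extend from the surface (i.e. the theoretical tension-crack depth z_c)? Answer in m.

4.55 m

K_a = tan²(45° − 17.2°/2) = 0.5436; √K_a = 0.7373.
The active pressure is zero where K_a γ z = 2c√K_a, so z_c = 2c/(γ√K_a) = 2×29.5/(17.6×0.7373) = 4.547 m.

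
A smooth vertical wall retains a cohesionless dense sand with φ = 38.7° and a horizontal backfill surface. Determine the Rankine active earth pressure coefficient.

K_a = tan²(45° − φ/2) = tan²(25.65°) = 0.2306.

0.231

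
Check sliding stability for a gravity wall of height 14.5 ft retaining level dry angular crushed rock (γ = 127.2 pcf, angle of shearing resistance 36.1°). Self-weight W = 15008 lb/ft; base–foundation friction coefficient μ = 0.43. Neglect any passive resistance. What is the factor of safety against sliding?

1.87

K_a = tan²(45° − 36.1°/2) = 0.2585.
P_a = ½K_aγH² = 0.5×0.2585×127.2×14.5² = 3457 lb/ft, acting at H/3 = 4.833 ft above the base.
FS_sliding = μW / P_a = 0.43×15008 / 3457 = 1.867.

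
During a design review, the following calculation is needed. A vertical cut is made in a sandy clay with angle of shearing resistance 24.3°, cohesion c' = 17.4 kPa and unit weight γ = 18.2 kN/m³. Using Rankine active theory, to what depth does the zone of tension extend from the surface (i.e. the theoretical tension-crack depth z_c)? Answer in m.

K_a = tan²(45° − 24.3°/2) = 0.4169; √K_a = 0.6457.
The active pressure is zero where K_a γ z = 2c√K_a, so z_c = 2c/(γ√K_a) = 2×17.4/(18.2×0.6457) = 2.961 m.

2.96 m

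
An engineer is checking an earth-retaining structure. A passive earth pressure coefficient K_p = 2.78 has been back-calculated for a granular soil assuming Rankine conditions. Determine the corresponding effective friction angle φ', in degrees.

28.1°

K_p = (1+sin φ)/(1−sin φ) ⇒ sin φ = (K_p − 1)/(K_p + 1) = 0.4709.
φ = arcsin(0.4709) = 28.09°.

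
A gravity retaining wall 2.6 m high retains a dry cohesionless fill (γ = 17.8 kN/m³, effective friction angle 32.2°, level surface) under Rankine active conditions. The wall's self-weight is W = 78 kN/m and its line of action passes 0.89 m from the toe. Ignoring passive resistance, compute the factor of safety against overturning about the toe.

4.37

K_a = tan²(45° − 32.2°/2) = 0.3047.
P_a = ½K_aγH² = 0.5×0.3047×17.8×2.6² = 18.33 kN/m, acting at H/3 = 0.8667 m above the base.
Overturning moment M_o = P_a × H/3 = 18.33 × 0.8667 = 15.89.
Resisting moment M_r = W × 0.89 = 78 × 0.89 = 69.42.
FS_overturning = M_r/M_o = 69.42/15.89 = 4.369.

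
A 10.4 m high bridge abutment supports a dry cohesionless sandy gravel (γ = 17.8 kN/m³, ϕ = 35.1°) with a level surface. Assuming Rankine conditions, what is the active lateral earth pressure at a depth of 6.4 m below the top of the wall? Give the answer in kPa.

K_a = (1 − sin φ)/(1 + sin φ) = 0.2698.
σ_h = K_a γ z = 0.2698 × 17.8 × 6.4 = 30.74 kPa.

30.7 kPa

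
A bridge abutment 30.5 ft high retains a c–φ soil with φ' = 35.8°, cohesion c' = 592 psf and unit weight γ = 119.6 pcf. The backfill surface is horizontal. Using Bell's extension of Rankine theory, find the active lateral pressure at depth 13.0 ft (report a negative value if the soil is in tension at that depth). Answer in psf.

-199 psf

K_a = (1 − sin φ)/(1 + sin φ) = 0.2619.
σ_a = K_a γ z − 2c√K_a = 0.2619×119.6×13.0 − 2×592×0.5117 = -198.7 psf.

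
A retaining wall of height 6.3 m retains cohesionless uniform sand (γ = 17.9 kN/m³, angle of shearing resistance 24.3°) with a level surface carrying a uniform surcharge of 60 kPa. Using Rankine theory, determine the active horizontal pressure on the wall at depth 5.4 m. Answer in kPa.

K_a = (1 − sin φ)/(1 + sin φ) = 0.4169.
σ_v = γz + q = 17.9 × 5.4 + 60 = 156.7 kPa.
σ_h = K_a σ_v = 0.4169 × 156.7 = 65.31 kPa.

65.3 kPa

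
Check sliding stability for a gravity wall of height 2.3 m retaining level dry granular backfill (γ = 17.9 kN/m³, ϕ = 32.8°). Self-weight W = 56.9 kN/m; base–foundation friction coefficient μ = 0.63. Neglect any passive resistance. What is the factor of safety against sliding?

2.55

K_a = tan²(45° − 32.8°/2) = 0.2973.
P_a = ½K_aγH² = 0.5×0.2973×17.9×2.3² = 14.07 kN/m, acting at H/3 = 0.7667 m above the base.
FS_sliding = μW / P_a = 0.63×56.9 / 14.07 = 2.547.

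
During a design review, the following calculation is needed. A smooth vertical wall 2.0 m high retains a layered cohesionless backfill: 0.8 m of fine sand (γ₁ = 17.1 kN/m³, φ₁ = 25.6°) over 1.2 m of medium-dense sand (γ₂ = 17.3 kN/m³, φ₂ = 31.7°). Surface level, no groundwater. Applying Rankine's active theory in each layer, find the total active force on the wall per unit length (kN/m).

11.2 kN/m

K_a1 = tan²(45°−25.6°/2) = 0.3966; K_a2 = tan²(45°−31.7°/2) = 0.3111.
Layer 1: σ at base = K_a1 γ₁ h₁ = 5.425 kPa; P₁ = ½×5.425×0.8 = 2.170.
Layer 2: σ_v at top = γ₁h₁ = 13.68; σ_h top = K_a2×13.68 = 4.255; σ_h base = K_a2×(13.68+17.3×1.2) = 10.71.
P₂ = ½(4.255+10.71)×1.2 = 8.981. Total P_a = 2.170+8.981 = 11.15 kN/m.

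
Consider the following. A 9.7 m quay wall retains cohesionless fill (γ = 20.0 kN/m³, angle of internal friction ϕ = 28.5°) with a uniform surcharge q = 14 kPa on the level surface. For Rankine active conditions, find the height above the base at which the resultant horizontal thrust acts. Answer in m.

3.44 m

K_a = 0.3540.
Triangular part P₁ = ½K_aγH² = 333.0 at H/3 = 3.233 m; rectangular part P₂ = K_a q H = 48.07 at H/2 = 4.850 m.
ȳ = (P₁·3.233 + P₂·4.850)/(P₁+P₂) = 3.437 m.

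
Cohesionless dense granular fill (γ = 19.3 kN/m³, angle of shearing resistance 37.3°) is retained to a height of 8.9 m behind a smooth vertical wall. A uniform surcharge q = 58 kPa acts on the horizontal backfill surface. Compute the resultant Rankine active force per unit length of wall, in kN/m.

314 kN/m

K_a = tan²(45° − φ/2) = 0.2453.
Soil triangle: ½ K_a γ H² = 0.5×0.2453×19.3×8.9² = 187.5 kN/m.
Surcharge rectangle: K_a q H = 0.2453×58×8.9 = 126.6 kN/m.
Total = 187.5 + 126.6 = 314.2 kN/m.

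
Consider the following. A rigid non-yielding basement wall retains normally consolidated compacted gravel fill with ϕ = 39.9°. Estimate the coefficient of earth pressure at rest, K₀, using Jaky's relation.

0.359

K₀ = 1 − sin φ' = 1 − sin 39.9° = 0.3586.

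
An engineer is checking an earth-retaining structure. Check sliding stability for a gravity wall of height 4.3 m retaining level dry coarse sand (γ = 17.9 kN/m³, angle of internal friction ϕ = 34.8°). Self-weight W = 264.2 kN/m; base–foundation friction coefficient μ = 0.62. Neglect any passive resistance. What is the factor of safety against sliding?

3.62

K_a = tan²(45° − 34.8°/2) = 0.2733.
P_a = ½K_aγH² = 0.5×0.2733×17.9×4.3² = 45.23 kN/m, acting at H/3 = 1.433 m above the base.
FS_sliding = μW / P_a = 0.62×264.2 / 45.23 = 3.622.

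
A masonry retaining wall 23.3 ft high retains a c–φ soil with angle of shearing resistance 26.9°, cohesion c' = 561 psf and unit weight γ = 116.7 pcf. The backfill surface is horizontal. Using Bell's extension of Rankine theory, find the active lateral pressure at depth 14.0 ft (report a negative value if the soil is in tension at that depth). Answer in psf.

-73.0 psf

K_a = (1 − sin φ)/(1 + sin φ) = 0.3770.
σ_a = K_a γ z − 2c√K_a = 0.3770×116.7×14.0 − 2×561×0.6140 = -72.97 psf.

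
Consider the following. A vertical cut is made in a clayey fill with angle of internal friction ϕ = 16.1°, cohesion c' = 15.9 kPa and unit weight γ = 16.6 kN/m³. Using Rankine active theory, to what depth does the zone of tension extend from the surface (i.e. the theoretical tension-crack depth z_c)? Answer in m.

2.55 m

K_a = tan²(45° − 16.1°/2) = 0.5658; √K_a = 0.7522.
The active pressure is zero where K_a γ z = 2c√K_a, so z_c = 2c/(γ√K_a) = 2×15.9/(16.6×0.7522) = 2.547 m.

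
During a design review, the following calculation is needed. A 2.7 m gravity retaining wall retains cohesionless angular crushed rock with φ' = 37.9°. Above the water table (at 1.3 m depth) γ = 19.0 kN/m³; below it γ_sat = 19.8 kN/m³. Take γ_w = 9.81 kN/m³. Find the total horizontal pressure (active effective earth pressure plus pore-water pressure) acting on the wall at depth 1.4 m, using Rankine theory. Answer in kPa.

K_a = (1 − sin φ)/(1 + sin φ) = 0.2389.
γ' = 19.8 − 9.81 = 9.990 kN/m³.
Effective vertical stress at 1.4 m: σ'_v = 19.0×1.3 + 9.990×0.1000 = 25.70 kPa.
σ'_h = K_a σ'_v = 0.2389 × 25.70 = 6.140 kPa; u = γ_w × 0.1000 = 0.9810 kPa.
Total σ_h = 6.140 + 0.9810 = 7.121 kPa.

7.12 kPa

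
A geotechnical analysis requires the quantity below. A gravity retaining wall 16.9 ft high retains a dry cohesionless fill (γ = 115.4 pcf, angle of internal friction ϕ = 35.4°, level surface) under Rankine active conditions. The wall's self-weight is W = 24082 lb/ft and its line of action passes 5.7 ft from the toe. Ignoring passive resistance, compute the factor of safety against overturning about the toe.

K_a = tan²(45° − 35.4°/2) = 0.2664.
P_a = ½K_aγH² = 0.5×0.2664×115.4×16.9² = 4390 lb/ft, acting at H/3 = 5.633 ft above the base.
Overturning moment M_o = P_a × H/3 = 4390 × 5.633 = 24730.
Resisting moment M_r = W × 5.7 = 24082 × 5.7 = 137300.
FS_overturning = M_r/M_o = 137300/24730 = 5.550.

5.55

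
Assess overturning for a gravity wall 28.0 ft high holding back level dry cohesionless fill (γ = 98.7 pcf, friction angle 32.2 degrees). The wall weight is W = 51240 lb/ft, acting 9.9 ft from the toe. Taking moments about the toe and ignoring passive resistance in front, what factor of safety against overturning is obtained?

4.61

K_a = tan²(45° − 32.2°/2) = 0.3047.
P_a = ½K_aγH² = 0.5×0.3047×98.7×28.0² = 11790 lb/ft, acting at H/3 = 9.333 ft above the base.
Overturning moment M_o = P_a × H/3 = 11790 × 9.333 = 110000.
Resisting moment M_r = W × 9.9 = 51240 × 9.9 = 507300.
FS_overturning = M_r/M_o = 507300/110000 = 4.610.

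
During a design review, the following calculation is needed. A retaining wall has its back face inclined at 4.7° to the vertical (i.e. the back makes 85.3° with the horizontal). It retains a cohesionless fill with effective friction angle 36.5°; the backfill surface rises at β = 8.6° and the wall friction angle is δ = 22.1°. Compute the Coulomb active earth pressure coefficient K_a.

K_a = sin²(α+φ) / [sin²α · sin(α−δ) · (1 + √{sin(φ+δ)sin(φ−β) / (sin(α−δ)sin(α+β))})²].
With α = 85.3°, φ = 36.5°, δ = 22.1°, β = 8.6°: K_a = 0.2922.

0.292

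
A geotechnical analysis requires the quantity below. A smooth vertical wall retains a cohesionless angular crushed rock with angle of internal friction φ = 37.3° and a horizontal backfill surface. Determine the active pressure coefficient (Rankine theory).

K_a = tan²(45° − φ/2) = tan²(26.35°) = 0.2453.

0.245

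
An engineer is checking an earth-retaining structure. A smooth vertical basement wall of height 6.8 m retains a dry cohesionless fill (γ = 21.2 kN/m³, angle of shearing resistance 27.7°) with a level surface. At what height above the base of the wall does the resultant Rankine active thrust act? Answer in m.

K_a = 0.3653.
The pressure distribution is triangular, so the resultant acts at H/3 above the base = 6.8/3 = 2.267 m.

2.27 m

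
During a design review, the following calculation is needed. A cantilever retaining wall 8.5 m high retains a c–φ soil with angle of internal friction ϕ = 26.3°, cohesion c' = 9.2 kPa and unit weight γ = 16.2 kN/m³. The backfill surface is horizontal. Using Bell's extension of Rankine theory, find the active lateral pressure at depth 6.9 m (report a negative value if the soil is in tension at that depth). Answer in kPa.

K_a = (1 − sin φ)/(1 + sin φ) = 0.3859.
σ_a = K_a γ z − 2c√K_a = 0.3859×16.2×6.9 − 2×9.2×0.6212 = 31.71 kPa.

31.7 kPa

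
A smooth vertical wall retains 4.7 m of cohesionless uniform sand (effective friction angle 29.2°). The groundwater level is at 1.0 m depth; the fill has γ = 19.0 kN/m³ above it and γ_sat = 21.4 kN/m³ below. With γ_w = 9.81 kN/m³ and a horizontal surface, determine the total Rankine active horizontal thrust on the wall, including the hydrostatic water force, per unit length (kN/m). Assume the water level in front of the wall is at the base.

122 kN/m

K_a = tan²(45° − φ/2) = 0.3442.
γ' = 21.4 − 9.81 = 11.59 kN/m³. Depth below WT = 3.7 m.
σ'_h at WT = K_a γ d_w = 6.540 kPa; at base = 6.540 + K_a γ' × 3.7 = 21.30 kPa.
P₁ (0–1.0 m) = ½×6.540×1.0 = 3.270. P₂ (1.0–4.7 m) = ½(6.540+21.30)×3.7 = 51.51.
P_w = ½ γ_w h₂² = 0.5×9.81×3.7² = 67.15. Total = 3.270+51.51+67.15 = 121.9 kN/m.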